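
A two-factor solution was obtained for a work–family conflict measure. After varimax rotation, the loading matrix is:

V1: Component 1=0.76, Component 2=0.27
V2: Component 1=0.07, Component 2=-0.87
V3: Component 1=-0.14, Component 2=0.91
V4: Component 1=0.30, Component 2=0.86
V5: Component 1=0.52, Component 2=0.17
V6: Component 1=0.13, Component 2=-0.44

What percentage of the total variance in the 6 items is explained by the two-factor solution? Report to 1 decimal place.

60.0%

Communalities: 0.6505, 0.7618, 0.8477, 0.8296, 0.2993, 0.2105; Σh² = 3.5994.
Total variance with 6 standardized items is 6, so the solution explains 3.5994/6 = 0.5999 = 59.99%.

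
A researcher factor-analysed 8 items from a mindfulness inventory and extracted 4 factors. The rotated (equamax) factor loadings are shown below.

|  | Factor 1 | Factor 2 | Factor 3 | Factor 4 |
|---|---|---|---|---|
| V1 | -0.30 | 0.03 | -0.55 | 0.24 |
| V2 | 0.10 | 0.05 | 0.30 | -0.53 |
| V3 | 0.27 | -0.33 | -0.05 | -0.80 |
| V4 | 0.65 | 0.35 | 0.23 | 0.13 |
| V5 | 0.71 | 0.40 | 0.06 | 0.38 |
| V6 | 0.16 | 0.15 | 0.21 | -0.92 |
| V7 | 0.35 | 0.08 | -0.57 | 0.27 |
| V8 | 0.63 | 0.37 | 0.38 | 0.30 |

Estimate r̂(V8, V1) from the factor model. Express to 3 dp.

r̂ = Σ λ_i·λ_j across factors = (0.63)(-0.30) + (0.37)(0.03) + (0.38)(-0.55) + (0.30)(0.24)
  = -0.1890 +0.0111 -0.2090 +0.0720 = -0.3149

-0.315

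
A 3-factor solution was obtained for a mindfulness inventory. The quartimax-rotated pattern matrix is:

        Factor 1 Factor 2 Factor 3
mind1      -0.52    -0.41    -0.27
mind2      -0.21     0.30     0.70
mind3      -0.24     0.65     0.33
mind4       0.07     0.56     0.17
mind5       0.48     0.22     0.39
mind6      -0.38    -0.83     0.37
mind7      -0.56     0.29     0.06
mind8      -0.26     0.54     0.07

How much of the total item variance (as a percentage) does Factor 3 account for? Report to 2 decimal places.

12.48%

SS loadings for Factor 3 = (-0.27)² + 0.70² + 0.33² + 0.17² + 0.39² + 0.37² + 0.06² + 0.07² = 0.9982
With 8 standardized items, total variance = 8. Proportion = 0.9982/8 = 0.1248 → 12.48%.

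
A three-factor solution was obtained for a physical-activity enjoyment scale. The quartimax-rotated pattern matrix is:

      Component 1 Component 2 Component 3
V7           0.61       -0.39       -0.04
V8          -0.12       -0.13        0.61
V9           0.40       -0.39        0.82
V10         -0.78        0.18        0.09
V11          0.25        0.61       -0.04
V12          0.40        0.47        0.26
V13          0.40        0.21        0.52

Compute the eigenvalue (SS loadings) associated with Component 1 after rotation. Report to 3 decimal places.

SS loadings for Component 1 = 0.61² + (-0.12)² + 0.40² + (-0.78)² + 0.25² + 0.40² + 0.40² = 0.3721 + 0.0144 + 0.1600 + 0.6084 + 0.0625 + 0.1600 + 0.1600 = 1.5374

1.537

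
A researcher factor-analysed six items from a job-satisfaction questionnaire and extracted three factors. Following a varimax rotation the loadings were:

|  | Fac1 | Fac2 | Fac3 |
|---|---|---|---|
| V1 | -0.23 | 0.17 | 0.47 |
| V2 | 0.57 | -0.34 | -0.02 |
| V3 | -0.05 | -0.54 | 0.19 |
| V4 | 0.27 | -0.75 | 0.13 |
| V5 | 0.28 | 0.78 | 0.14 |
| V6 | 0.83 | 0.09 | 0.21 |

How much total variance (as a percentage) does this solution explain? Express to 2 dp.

SS loadings by factor: 1.2205, 1.6151, 0.3380; total = 3.1736.
Total variance with 6 standardized items is 6, so the solution explains 3.1736/6 = 0.5289 = 52.89%.

52.89%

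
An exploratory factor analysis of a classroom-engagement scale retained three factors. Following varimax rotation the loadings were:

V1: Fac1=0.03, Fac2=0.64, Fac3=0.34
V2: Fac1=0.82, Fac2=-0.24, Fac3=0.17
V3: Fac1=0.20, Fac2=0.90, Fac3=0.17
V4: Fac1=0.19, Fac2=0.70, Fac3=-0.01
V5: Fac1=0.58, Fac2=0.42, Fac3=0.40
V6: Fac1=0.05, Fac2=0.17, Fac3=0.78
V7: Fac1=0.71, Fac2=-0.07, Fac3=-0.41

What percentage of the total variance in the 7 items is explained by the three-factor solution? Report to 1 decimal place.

SS loadings by factor: 1.5924, 1.9774, 1.1100; total = 4.6798.
Total variance with 7 standardized items is 7, so the solution explains 4.6798/7 = 0.6685 = 66.85%.

66.9%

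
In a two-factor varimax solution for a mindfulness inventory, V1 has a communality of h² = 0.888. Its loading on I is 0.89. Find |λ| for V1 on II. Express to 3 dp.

0.310

Under orthogonal rotation h² = Σλ², so λ_II² = h² − (0.7921) = 0.888 − 0.7921 = 0.0959.
|λ| = √0.0959 = 0.3097.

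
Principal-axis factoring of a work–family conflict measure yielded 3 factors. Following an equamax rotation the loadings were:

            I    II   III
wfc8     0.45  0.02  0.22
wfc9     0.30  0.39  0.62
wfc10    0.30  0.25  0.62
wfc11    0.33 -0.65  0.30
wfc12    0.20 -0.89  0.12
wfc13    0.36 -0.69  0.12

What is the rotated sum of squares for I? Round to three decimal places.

0.661

SS loadings for I = 0.45² + 0.30² + 0.30² + 0.33² + 0.20² + 0.36² = 0.2025 + 0.0900 + 0.0900 + 0.1089 + 0.0400 + 0.1296 = 0.6610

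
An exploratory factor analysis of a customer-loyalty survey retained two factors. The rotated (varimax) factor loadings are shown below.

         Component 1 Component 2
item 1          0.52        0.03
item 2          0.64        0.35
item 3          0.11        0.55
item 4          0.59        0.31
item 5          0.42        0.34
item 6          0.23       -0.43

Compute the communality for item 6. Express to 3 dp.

h² = 0.23² + (-0.43)² = 0.0529 + 0.1849 = 0.2378

0.238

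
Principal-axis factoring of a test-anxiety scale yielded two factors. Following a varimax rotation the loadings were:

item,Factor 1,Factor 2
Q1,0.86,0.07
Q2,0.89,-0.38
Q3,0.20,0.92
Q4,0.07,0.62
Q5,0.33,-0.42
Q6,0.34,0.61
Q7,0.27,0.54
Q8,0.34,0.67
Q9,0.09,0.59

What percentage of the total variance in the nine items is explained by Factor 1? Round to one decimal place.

22.2%

SS loadings for Factor 1 = 0.86² + 0.89² + 0.20² + 0.07² + 0.33² + 0.34² + 0.27² + 0.34² + 0.09² = 1.9977
With 9 standardized items, total variance = 9. Proportion = 1.9977/9 = 0.2220 → 22.20%.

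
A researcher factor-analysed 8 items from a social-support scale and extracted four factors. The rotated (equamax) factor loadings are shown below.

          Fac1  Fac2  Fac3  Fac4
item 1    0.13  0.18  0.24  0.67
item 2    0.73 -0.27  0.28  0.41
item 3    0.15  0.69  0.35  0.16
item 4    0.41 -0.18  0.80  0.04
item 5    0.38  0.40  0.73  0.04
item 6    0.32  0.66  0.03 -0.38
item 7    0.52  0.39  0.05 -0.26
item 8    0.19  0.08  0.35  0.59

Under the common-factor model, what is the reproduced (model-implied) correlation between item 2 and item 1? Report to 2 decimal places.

r̂ = Σ λ_i·λ_j across factors = (0.73)(0.13) + (-0.27)(0.18) + (0.28)(0.24) + (0.41)(0.67)
  = +0.0949 -0.0486 +0.0672 +0.2747 = 0.3882

0.39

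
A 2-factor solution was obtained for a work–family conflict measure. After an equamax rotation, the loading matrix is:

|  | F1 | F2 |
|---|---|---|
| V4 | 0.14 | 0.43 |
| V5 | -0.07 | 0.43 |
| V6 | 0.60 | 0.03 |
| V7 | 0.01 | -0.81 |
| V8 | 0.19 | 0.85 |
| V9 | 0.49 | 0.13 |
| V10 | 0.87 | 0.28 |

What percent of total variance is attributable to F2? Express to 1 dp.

26.4%

SS loadings for F2 = 0.43² + 0.43² + 0.03² + (-0.81)² + 0.85² + 0.13² + 0.28² = 1.8446
With 7 standardized items, total variance = 7. Proportion = 1.8446/7 = 0.2635 → 26.35%.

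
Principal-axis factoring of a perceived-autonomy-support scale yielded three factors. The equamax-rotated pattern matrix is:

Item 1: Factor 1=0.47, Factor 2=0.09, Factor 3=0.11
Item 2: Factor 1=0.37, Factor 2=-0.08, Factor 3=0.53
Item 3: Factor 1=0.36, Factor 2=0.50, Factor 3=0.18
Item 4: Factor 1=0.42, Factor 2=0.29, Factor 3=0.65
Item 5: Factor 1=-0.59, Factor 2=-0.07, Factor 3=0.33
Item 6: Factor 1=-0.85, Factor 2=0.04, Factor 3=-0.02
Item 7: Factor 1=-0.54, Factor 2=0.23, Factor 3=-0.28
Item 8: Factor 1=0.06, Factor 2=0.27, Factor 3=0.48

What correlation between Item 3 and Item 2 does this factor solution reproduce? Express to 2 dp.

r̂ = Σ λ_i·λ_j across factors = (0.36)(0.37) + (0.50)(-0.08) + (0.18)(0.53)
  = +0.1332 -0.0400 +0.0954 = 0.1886

0.19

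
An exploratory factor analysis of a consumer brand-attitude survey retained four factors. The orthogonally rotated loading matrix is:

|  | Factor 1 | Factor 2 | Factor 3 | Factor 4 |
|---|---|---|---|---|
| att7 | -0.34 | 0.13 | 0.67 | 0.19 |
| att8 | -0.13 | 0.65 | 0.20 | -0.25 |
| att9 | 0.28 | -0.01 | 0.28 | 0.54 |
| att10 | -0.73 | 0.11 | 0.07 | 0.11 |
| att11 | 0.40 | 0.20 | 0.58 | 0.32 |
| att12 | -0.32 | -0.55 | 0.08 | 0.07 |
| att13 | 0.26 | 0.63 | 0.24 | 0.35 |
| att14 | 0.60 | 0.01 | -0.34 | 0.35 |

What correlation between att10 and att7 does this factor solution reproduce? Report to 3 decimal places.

0.330

r̂ = Σ λ_i·λ_j across factors = (-0.73)(-0.34) + (0.11)(0.13) + (0.07)(0.67) + (0.11)(0.19)
  = +0.2482 +0.0143 +0.0469 +0.0209 = 0.3303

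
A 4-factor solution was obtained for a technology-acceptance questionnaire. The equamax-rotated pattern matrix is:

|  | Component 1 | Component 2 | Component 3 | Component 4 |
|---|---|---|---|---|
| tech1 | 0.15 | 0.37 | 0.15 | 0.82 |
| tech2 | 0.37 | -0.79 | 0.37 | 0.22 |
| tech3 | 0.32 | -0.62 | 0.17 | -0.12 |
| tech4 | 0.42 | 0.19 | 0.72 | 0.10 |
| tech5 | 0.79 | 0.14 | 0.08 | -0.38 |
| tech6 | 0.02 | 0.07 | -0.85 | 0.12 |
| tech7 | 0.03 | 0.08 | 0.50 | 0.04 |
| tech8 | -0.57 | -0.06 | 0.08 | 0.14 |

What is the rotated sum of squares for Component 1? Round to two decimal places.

SS loadings for Component 1 = 0.15² + 0.37² + 0.32² + 0.42² + 0.79² + 0.02² + 0.03² + (-0.57)² = 0.0225 + 0.1369 + 0.1024 + 0.1764 + 0.6241 + 0.0004 + 0.0009 + 0.3249 = 1.3885

1.39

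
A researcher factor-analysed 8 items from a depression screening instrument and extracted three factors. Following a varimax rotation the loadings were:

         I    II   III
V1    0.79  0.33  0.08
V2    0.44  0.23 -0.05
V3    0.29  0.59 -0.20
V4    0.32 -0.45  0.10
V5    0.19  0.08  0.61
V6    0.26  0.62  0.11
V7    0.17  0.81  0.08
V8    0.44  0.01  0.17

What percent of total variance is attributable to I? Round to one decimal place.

SS loadings for I = 0.79² + 0.44² + 0.29² + 0.32² + 0.19² + 0.26² + 0.17² + 0.44² = 1.3304
With 8 standardized items, total variance = 8. Proportion = 1.3304/8 = 0.1663 → 16.63%.

16.6%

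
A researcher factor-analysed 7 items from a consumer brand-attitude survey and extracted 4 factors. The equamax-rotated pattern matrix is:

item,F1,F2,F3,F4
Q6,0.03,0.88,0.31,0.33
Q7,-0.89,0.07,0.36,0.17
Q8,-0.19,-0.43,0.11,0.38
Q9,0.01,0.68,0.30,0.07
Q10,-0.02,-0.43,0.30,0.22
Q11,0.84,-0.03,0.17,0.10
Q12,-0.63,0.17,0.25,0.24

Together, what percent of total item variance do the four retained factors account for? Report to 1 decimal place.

SS loadings by factor: 1.9321, 1.6413, 0.5092, 0.4031; total = 4.4857.
Total variance with 7 standardized items is 7, so the solution explains 4.4857/7 = 0.6408 = 64.08%.

64.1%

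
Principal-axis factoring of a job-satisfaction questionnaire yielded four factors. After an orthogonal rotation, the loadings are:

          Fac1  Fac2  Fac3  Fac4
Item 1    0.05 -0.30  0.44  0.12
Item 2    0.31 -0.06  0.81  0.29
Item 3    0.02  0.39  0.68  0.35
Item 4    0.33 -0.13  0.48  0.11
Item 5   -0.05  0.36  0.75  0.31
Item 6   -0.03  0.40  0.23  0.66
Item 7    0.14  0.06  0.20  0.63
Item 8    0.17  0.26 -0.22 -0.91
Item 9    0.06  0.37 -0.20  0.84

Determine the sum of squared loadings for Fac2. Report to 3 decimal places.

SS loadings for Fac2 = (-0.30)² + (-0.06)² + 0.39² + (-0.13)² + 0.36² + 0.40² + 0.06² + 0.26² + 0.37² = 0.0900 + 0.0036 + 0.1521 + 0.0169 + 0.1296 + 0.1600 + 0.0036 + 0.0676 + 0.1369 = 0.7603

0.760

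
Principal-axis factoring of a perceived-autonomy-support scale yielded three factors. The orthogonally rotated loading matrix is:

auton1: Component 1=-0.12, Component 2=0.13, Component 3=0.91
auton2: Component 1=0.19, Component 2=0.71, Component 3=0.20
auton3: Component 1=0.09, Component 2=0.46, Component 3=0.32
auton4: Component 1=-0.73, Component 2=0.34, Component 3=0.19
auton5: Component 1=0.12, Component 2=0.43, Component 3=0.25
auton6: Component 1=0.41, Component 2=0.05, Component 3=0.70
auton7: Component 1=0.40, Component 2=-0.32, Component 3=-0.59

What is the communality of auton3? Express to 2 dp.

0.32

h² = 0.09² + 0.46² + 0.32² = 0.0081 + 0.2116 + 0.1024 = 0.3221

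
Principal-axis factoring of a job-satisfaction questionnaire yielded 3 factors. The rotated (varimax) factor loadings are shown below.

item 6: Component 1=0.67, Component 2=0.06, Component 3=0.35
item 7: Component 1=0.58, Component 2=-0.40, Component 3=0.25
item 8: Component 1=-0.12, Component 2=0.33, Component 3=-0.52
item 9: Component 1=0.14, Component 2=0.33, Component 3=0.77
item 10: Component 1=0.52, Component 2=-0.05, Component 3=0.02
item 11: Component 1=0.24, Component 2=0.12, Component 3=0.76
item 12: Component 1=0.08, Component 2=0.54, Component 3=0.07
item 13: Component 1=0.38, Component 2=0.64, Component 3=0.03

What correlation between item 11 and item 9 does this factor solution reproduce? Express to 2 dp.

r̂ = Σ λ_i·λ_j across factors = (0.24)(0.14) + (0.12)(0.33) + (0.76)(0.77)
  = +0.0336 +0.0396 +0.5852 = 0.6584

0.66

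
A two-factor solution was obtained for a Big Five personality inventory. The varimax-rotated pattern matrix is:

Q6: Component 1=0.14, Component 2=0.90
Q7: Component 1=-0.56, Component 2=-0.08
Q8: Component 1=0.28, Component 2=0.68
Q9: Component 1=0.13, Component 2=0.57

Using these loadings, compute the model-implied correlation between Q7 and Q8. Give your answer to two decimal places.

r̂ = Σ λ_i·λ_j across factors = (-0.56)(0.28) + (-0.08)(0.68)
  = -0.1568 -0.0544 = -0.2112

-0.21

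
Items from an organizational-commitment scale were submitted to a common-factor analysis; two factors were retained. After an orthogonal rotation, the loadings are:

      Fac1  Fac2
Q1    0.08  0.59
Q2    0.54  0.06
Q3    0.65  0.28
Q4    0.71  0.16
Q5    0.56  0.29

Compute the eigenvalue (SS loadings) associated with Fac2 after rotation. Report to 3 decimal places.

0.540

SS loadings for Fac2 = 0.59² + 0.06² + 0.28² + 0.16² + 0.29² = 0.3481 + 0.0036 + 0.0784 + 0.0256 + 0.0841 = 0.5398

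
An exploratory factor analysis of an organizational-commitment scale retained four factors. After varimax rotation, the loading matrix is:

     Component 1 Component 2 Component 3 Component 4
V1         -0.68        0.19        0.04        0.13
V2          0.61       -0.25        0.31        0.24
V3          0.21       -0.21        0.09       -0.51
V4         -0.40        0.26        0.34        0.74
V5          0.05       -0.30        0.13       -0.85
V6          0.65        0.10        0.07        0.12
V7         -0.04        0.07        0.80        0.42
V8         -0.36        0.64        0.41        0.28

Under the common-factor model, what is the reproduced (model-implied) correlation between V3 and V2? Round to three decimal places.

r̂ = Σ λ_i·λ_j across factors = (0.21)(0.61) + (-0.21)(-0.25) + (0.09)(0.31) + (-0.51)(0.24)
  = +0.1281 +0.0525 +0.0279 -0.1224 = 0.0861

0.086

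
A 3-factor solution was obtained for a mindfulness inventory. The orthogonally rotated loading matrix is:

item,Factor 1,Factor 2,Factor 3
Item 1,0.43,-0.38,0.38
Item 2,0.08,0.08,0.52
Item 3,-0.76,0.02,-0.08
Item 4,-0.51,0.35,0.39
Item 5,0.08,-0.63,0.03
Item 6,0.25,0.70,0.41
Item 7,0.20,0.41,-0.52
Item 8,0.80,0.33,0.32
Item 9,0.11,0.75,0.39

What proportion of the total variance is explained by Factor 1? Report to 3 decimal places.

SS loadings for Factor 1 = 0.43² + 0.08² + (-0.76)² + (-0.51)² + 0.08² + 0.25² + 0.20² + 0.80² + 0.11² = 1.7900
Proportion of variance = 1.7900 / 9 = 0.1989.

0.199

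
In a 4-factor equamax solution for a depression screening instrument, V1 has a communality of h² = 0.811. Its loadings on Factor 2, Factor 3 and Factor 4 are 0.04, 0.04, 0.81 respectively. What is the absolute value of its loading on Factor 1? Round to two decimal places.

0.39

Under orthogonal rotation h² = Σλ², so λ_Factor 1² = h² − (0.6593) = 0.811 − 0.6593 = 0.1517.
|λ| = √0.1517 = 0.3895.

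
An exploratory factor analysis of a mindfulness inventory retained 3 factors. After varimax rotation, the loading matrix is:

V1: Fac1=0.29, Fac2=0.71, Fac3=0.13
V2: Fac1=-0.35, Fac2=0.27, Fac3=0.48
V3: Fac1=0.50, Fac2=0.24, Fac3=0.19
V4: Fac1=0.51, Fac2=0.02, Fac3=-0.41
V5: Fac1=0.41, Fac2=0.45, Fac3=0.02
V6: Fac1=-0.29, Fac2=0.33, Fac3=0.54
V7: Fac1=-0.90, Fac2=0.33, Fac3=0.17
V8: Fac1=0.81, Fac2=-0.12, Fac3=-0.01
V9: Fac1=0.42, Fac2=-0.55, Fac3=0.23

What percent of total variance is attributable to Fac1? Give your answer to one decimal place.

SS loadings for Fac1 = 0.29² + (-0.35)² + 0.50² + 0.51² + 0.41² + (-0.29)² + (-0.90)² + 0.81² + 0.42² = 2.6114
With 9 standardized items, total variance = 9. Proportion = 2.6114/9 = 0.2902 → 29.02%.

29.0%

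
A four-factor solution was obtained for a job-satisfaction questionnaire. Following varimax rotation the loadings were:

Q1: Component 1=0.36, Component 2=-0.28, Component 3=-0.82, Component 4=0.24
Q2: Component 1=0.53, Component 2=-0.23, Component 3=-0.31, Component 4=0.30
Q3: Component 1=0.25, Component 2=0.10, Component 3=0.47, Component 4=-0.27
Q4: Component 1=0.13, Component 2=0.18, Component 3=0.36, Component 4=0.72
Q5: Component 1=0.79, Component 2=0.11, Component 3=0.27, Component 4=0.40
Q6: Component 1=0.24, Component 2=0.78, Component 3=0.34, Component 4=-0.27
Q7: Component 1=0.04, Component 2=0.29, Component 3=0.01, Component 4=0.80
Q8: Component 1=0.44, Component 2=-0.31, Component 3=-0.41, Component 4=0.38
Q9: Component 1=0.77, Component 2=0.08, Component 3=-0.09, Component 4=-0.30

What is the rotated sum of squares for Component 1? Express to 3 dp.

SS loadings for Component 1 = 0.36² + 0.53² + 0.25² + 0.13² + 0.79² + 0.24² + 0.04² + 0.44² + 0.77² = 0.1296 + 0.2809 + 0.0625 + 0.0169 + 0.6241 + 0.0576 + 0.0016 + 0.1936 + 0.5929 = 1.9597

1.960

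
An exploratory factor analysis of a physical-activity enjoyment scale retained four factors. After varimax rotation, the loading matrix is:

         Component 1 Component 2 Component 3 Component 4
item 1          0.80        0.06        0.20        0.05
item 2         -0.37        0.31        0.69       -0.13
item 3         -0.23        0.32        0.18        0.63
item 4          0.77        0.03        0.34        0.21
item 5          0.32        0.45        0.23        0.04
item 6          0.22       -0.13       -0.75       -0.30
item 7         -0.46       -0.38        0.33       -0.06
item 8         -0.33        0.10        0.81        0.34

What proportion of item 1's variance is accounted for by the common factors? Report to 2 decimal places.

h² = 0.80² + 0.06² + 0.20² + 0.05² = 0.6400 + 0.0036 + 0.0400 + 0.0025 = 0.6861

0.69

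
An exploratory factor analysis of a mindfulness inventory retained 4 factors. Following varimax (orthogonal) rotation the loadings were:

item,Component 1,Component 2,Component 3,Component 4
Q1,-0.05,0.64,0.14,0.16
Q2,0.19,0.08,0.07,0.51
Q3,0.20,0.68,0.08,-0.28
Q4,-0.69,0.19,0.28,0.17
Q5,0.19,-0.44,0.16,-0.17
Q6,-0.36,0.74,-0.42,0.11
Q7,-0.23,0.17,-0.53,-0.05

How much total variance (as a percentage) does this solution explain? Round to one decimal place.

SS loadings by factor: 0.7733, 1.6846, 0.5922, 0.4365; total = 3.4866.
Total variance with 7 standardized items is 7, so the solution explains 3.4866/7 = 0.4981 = 49.81%.

49.8%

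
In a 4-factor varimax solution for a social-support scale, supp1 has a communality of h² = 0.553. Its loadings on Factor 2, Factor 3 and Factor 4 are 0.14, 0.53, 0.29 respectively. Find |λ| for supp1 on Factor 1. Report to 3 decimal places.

0.410

Under orthogonal rotation h² = Σλ², so λ_Factor 1² = h² − (0.3846) = 0.553 − 0.3846 = 0.1684.
|λ| = √0.1684 = 0.4104.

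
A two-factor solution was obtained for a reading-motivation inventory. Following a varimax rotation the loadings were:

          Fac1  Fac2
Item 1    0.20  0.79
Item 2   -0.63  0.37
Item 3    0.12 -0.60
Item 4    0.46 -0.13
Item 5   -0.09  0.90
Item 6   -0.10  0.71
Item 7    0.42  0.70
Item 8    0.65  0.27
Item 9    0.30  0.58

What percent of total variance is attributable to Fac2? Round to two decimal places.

37.24%

SS loadings for Fac2 = 0.79² + 0.37² + (-0.60)² + (-0.13)² + 0.90² + 0.71² + 0.70² + 0.27² + 0.58² = 3.3513
With 9 standardized items, total variance = 9. Proportion = 3.3513/9 = 0.3724 → 37.24%.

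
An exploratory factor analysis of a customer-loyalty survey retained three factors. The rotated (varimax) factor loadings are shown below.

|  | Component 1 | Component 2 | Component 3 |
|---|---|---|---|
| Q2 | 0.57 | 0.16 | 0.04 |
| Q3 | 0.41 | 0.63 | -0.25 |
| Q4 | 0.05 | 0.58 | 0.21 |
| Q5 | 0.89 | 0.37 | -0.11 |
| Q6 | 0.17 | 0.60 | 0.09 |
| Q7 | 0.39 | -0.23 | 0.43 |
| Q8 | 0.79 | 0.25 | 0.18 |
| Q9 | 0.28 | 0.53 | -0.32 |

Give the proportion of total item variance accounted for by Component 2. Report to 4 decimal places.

0.2065

SS loadings for Component 2 = 0.16² + 0.63² + 0.58² + 0.37² + 0.60² + (-0.23)² + 0.25² + 0.53² = 1.6521
Proportion of variance = 1.6521 / 8 = 0.2065.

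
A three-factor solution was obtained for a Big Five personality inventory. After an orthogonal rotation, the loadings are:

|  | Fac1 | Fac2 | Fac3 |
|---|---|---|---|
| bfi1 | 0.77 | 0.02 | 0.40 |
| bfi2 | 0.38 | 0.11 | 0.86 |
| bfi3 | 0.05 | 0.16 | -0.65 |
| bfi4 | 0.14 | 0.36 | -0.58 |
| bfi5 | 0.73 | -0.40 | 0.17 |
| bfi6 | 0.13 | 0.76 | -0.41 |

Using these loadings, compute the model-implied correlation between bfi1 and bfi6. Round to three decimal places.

-0.049

r̂ = Σ λ_i·λ_j across factors = (0.77)(0.13) + (0.02)(0.76) + (0.40)(-0.41)
  = +0.1001 +0.0152 -0.1640 = -0.0487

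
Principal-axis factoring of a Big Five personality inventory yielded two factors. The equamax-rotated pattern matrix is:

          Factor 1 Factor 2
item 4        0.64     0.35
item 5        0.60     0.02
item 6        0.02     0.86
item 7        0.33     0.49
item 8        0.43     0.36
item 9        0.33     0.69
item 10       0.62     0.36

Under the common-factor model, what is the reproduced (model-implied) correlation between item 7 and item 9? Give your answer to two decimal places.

r̂ = Σ λ_i·λ_j across factors = (0.33)(0.33) + (0.49)(0.69)
  = +0.1089 +0.3381 = 0.4470

0.45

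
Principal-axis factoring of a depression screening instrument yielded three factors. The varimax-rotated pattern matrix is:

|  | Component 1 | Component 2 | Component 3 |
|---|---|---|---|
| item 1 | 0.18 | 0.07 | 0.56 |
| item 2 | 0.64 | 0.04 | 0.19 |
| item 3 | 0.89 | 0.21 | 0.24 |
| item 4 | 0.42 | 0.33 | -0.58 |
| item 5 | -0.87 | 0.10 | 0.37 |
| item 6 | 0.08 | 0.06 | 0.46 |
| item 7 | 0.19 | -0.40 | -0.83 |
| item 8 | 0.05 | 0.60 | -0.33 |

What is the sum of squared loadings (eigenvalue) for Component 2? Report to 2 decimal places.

SS loadings for Component 2 = 0.07² + 0.04² + 0.21² + 0.33² + 0.10² + 0.06² + (-0.40)² + 0.60² = 0.0049 + 0.0016 + 0.0441 + 0.1089 + 0.0100 + 0.0036 + 0.1600 + 0.3600 = 0.6931

0.69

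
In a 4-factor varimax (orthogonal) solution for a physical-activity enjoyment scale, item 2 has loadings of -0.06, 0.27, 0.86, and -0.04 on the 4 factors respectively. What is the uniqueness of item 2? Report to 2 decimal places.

h² = (-0.06)² + 0.27² + 0.86² + (-0.04)² = 0.0036 + 0.0729 + 0.7396 + 0.0016 = 0.8177
Uniqueness u² = 1 − h² = 1 − 0.8177 = 0.1823

0.18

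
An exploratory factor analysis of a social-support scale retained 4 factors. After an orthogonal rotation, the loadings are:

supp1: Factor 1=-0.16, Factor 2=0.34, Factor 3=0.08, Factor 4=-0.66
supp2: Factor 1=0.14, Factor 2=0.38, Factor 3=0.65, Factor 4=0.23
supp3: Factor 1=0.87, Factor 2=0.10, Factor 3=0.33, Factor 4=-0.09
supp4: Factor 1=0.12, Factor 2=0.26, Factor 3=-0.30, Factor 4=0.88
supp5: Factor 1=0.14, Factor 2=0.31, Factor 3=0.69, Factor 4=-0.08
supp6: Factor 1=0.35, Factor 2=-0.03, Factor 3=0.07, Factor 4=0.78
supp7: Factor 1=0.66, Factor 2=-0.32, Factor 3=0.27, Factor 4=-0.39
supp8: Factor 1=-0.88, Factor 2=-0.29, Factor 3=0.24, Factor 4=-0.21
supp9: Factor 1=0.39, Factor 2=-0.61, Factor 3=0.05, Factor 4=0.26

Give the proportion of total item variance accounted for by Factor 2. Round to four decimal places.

SS loadings for Factor 2 = 0.34² + 0.38² + 0.10² + 0.26² + 0.31² + (-0.03)² + (-0.32)² + (-0.29)² + (-0.61)² = 0.9932
Proportion of variance = 0.9932 / 9 = 0.1104.

0.1104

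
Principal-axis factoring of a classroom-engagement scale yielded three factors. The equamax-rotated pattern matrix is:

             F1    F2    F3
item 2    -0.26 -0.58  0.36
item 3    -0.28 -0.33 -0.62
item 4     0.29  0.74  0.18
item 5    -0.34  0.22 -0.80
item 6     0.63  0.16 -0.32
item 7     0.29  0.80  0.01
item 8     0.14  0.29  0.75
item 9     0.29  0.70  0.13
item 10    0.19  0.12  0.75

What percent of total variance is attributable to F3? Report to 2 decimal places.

27.01%

SS loadings for F3 = 0.36² + (-0.62)² + 0.18² + (-0.80)² + (-0.32)² + 0.01² + 0.75² + 0.13² + 0.75² = 2.4308
With 9 standardized items, total variance = 9. Proportion = 2.4308/9 = 0.2701 → 27.01%.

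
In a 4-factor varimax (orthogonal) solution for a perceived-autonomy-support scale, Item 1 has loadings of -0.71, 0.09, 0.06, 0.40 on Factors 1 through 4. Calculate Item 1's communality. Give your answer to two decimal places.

h² = (-0.71)² + 0.09² + 0.06² + 0.40² = 0.5041 + 0.0081 + 0.0036 + 0.1600 = 0.6758

0.68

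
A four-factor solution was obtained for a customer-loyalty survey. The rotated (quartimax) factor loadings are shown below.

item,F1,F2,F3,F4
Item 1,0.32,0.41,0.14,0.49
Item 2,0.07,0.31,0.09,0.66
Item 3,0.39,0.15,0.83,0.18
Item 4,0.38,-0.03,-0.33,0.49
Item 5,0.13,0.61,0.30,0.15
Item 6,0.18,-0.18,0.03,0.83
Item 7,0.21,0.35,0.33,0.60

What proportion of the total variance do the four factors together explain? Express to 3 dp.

0.622

Communalities: 0.5302, 0.5447, 0.8959, 0.4943, 0.5015, 0.7546, 0.6355; Σh² = 4.3567.
Total variance with 7 standardized items is 7, so the solution explains 4.3567/7 = 0.6224.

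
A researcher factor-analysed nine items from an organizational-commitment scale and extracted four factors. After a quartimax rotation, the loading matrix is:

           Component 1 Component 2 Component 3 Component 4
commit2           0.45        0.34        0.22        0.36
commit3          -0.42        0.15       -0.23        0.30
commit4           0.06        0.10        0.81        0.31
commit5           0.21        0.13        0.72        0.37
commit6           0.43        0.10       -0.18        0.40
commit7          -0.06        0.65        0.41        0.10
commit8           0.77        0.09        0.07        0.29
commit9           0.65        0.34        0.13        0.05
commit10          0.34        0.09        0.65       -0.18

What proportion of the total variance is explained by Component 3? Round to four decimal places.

SS loadings for Component 3 = 0.22² + (-0.23)² + 0.81² + 0.72² + (-0.18)² + 0.41² + 0.07² + 0.13² + 0.65² = 1.9206
Proportion of variance = 1.9206 / 9 = 0.2134.

0.2134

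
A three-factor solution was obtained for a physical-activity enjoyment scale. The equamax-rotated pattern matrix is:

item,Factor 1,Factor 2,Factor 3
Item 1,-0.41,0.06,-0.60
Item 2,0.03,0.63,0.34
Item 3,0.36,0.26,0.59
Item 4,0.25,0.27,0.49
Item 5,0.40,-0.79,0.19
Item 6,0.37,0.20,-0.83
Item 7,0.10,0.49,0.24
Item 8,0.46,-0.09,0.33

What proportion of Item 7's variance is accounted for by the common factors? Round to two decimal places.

0.31

h² = 0.10² + 0.49² + 0.24² = 0.0100 + 0.2401 + 0.0576 = 0.3077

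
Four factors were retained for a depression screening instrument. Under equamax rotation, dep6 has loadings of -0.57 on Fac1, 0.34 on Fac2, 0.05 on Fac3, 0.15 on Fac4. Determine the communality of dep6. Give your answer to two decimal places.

0.47

h² = (-0.57)² + 0.34² + 0.05² + 0.15² = 0.3249 + 0.1156 + 0.0025 + 0.0225 = 0.4655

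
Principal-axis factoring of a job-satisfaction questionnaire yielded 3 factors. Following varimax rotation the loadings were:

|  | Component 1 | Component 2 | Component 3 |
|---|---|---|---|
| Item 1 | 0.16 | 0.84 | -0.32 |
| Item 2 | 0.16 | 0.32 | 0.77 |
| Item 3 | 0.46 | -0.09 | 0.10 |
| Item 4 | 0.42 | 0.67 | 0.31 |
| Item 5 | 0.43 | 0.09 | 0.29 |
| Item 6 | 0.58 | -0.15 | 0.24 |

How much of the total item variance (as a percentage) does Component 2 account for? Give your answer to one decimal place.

21.6%

SS loadings for Component 2 = 0.84² + 0.32² + (-0.09)² + 0.67² + 0.09² + (-0.15)² = 1.2956
With 6 standardized items, total variance = 6. Proportion = 1.2956/6 = 0.2159 → 21.59%.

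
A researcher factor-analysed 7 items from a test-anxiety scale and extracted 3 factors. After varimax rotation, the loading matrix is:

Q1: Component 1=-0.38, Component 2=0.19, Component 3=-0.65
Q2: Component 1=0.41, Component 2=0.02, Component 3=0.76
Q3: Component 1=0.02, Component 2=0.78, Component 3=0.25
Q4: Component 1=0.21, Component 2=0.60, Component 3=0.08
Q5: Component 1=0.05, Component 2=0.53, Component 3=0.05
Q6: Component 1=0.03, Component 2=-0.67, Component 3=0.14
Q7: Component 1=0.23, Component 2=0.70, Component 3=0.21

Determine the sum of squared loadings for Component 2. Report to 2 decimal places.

2.22

SS loadings for Component 2 = 0.19² + 0.02² + 0.78² + 0.60² + 0.53² + (-0.67)² + 0.70² = 0.0361 + 0.0004 + 0.6084 + 0.3600 + 0.2809 + 0.4489 + 0.4900 = 2.2247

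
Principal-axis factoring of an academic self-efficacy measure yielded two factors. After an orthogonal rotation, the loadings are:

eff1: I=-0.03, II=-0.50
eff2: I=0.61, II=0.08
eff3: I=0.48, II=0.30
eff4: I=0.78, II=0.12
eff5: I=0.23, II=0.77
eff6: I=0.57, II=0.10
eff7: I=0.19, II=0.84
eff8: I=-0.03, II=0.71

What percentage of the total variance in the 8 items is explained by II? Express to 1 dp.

SS loadings for II = (-0.50)² + 0.08² + 0.30² + 0.12² + 0.77² + 0.10² + 0.84² + 0.71² = 2.1734
With 8 standardized items, total variance = 8. Proportion = 2.1734/8 = 0.2717 → 27.17%.

27.2%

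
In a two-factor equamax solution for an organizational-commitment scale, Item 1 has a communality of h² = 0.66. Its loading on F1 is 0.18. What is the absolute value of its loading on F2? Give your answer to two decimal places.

0.79

Under orthogonal rotation h² = Σλ², so λ_F2² = h² − (0.0324) = 0.66 − 0.0324 = 0.6276.
|λ| = √0.6276 = 0.7922.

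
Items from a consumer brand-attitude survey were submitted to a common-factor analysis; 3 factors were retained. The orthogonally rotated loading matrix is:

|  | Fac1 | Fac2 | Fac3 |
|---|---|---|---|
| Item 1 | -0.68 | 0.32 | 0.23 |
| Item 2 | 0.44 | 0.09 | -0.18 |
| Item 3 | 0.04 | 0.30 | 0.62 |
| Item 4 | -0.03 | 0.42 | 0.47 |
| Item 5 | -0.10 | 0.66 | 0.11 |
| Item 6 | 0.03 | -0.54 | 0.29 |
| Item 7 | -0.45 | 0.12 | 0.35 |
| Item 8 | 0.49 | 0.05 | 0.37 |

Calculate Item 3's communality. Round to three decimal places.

0.476

h² = 0.04² + 0.30² + 0.62² = 0.0016 + 0.0900 + 0.3844 = 0.4760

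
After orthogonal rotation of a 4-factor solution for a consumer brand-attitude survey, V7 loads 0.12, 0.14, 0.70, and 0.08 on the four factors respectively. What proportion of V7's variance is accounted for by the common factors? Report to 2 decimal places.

0.53

h² = 0.12² + 0.14² + 0.70² + 0.08² = 0.0144 + 0.0196 + 0.4900 + 0.0064 = 0.5304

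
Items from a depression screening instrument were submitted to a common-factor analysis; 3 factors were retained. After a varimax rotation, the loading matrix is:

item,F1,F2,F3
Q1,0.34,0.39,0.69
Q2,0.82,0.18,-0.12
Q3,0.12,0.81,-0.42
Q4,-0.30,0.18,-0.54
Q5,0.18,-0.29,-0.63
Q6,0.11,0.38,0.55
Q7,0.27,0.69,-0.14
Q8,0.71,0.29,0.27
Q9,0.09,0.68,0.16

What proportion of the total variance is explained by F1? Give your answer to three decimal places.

0.169

SS loadings for F1 = 0.34² + 0.82² + 0.12² + (-0.30)² + 0.18² + 0.11² + 0.27² + 0.71² + 0.09² = 1.5220
Proportion of variance = 1.5220 / 9 = 0.1691.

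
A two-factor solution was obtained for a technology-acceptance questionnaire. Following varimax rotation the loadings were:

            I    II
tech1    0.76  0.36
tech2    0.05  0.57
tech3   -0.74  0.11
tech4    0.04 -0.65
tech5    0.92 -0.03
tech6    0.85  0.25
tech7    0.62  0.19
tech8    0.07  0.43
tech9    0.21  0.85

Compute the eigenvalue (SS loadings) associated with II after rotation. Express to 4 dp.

SS loadings for II = 0.36² + 0.57² + 0.11² + (-0.65)² + (-0.03)² + 0.25² + 0.19² + 0.43² + 0.85² = 0.1296 + 0.3249 + 0.0121 + 0.4225 + 0.0009 + 0.0625 + 0.0361 + 0.1849 + 0.7225 = 1.8960

1.8960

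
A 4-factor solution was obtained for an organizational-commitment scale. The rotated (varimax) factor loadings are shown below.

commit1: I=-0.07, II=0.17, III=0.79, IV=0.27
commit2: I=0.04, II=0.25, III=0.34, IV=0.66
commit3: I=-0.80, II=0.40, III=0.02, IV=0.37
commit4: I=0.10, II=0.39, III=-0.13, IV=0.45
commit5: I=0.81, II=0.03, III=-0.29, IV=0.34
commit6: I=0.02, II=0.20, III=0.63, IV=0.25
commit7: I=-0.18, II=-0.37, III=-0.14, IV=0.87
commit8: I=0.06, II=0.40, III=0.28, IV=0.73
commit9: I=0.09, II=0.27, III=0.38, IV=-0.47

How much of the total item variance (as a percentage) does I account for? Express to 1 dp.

SS loadings for I = (-0.07)² + 0.04² + (-0.80)² + 0.10² + 0.81² + 0.02² + (-0.18)² + 0.06² + 0.09² = 1.3571
With 9 standardized items, total variance = 9. Proportion = 1.3571/9 = 0.1508 → 15.08%.

15.1%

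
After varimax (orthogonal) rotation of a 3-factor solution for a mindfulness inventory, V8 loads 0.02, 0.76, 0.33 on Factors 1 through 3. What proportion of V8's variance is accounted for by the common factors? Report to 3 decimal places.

h² = 0.02² + 0.76² + 0.33² = 0.0004 + 0.5776 + 0.1089 = 0.6869

0.687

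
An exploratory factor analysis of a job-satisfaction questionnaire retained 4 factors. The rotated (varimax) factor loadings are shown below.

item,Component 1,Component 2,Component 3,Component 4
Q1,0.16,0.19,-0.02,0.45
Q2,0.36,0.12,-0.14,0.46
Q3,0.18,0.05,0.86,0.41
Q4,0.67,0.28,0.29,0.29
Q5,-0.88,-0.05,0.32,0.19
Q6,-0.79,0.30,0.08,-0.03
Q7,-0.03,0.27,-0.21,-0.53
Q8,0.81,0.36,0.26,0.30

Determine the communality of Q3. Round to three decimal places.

0.943

h² = 0.18² + 0.05² + 0.86² + 0.41² = 0.0324 + 0.0025 + 0.7396 + 0.1681 = 0.9426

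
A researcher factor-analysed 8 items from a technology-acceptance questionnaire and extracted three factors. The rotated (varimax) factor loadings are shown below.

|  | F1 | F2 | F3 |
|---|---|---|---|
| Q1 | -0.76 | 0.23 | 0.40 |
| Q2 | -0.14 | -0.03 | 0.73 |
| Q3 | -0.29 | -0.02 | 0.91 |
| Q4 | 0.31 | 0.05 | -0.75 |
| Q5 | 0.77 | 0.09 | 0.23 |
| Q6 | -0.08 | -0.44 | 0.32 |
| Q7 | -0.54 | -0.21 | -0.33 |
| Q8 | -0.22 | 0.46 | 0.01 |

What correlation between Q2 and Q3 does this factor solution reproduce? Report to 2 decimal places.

0.71

r̂ = Σ λ_i·λ_j across factors = (-0.14)(-0.29) + (-0.03)(-0.02) + (0.73)(0.91)
  = +0.0406 +0.0006 +0.6643 = 0.7055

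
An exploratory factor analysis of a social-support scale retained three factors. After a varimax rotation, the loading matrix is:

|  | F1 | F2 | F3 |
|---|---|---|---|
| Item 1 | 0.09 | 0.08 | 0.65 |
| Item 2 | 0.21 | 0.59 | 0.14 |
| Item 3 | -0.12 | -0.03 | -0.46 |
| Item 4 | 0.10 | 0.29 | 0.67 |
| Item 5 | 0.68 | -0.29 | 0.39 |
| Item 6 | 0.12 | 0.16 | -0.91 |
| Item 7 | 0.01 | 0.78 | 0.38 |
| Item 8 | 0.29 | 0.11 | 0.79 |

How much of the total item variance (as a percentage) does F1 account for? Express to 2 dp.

SS loadings for F1 = 0.09² + 0.21² + (-0.12)² + 0.10² + 0.68² + 0.12² + 0.01² + 0.29² = 0.6376
With 8 standardized items, total variance = 8. Proportion = 0.6376/8 = 0.0797 → 7.97%.

7.97%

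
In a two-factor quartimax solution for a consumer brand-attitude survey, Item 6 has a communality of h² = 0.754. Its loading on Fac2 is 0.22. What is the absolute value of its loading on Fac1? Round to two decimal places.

0.84

Under orthogonal rotation h² = Σλ², so λ_Fac1² = h² − (0.0484) = 0.754 − 0.0484 = 0.7056.
|λ| = √0.7056 = 0.8400.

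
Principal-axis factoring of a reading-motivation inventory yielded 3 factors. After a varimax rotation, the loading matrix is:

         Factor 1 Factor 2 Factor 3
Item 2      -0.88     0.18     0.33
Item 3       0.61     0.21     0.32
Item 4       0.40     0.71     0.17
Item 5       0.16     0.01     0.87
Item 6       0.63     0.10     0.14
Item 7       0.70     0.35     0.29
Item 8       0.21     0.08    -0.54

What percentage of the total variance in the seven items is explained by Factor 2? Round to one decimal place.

10.3%

SS loadings for Factor 2 = 0.18² + 0.21² + 0.71² + 0.01² + 0.10² + 0.35² + 0.08² = 0.7196
With 7 standardized items, total variance = 7. Proportion = 0.7196/7 = 0.1028 → 10.28%.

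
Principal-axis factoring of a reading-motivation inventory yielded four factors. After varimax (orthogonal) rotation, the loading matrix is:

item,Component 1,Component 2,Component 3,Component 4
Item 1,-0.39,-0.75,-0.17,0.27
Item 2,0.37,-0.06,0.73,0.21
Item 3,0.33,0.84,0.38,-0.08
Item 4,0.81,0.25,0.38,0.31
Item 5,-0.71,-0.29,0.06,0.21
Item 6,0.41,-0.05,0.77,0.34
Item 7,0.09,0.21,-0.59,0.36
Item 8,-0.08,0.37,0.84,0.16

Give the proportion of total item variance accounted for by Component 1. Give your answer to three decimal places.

SS loadings for Component 1 = (-0.39)² + 0.37² + 0.33² + 0.81² + (-0.71)² + 0.41² + 0.09² + (-0.08)² = 1.7407
Proportion of variance = 1.7407 / 8 = 0.2176.

0.218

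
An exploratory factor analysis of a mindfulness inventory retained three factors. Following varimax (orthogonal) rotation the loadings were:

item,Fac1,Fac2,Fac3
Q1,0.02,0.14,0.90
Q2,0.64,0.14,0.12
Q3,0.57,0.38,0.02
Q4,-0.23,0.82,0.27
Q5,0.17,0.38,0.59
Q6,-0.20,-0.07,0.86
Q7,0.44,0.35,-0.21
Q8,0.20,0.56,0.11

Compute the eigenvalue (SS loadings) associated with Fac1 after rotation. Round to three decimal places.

SS loadings for Fac1 = 0.02² + 0.64² + 0.57² + (-0.23)² + 0.17² + (-0.20)² + 0.44² + 0.20² = 0.0004 + 0.4096 + 0.3249 + 0.0529 + 0.0289 + 0.0400 + 0.1936 + 0.0400 = 1.0903

1.090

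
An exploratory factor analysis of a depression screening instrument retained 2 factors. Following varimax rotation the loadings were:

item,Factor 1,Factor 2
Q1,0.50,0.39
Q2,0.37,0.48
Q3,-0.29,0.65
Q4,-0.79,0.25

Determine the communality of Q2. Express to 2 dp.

h² = 0.37² + 0.48² = 0.1369 + 0.2304 = 0.3673

0.37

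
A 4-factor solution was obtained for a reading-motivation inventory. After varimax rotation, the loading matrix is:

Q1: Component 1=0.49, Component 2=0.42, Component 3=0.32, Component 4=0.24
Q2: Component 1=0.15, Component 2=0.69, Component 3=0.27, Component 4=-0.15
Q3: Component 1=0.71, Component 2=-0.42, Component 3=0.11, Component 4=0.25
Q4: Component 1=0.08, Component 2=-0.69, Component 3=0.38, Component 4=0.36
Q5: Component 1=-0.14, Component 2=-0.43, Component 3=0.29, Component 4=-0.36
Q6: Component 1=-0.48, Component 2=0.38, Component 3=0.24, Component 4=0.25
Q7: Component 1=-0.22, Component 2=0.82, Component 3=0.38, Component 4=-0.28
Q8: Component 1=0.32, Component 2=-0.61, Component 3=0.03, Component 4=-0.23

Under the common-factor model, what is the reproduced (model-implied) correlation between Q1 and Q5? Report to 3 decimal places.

r̂ = Σ λ_i·λ_j across factors = (0.49)(-0.14) + (0.42)(-0.43) + (0.32)(0.29) + (0.24)(-0.36)
  = -0.0686 -0.1806 +0.0928 -0.0864 = -0.2428

-0.243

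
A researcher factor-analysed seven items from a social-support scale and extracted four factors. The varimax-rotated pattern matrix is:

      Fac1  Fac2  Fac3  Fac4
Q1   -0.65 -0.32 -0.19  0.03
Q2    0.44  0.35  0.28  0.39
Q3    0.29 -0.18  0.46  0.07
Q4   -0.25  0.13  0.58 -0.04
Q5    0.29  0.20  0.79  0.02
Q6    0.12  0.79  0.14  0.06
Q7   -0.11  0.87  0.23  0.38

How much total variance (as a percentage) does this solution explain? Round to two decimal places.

60.51%

SS loadings by factor: 0.8733, 1.6952, 1.3591, 0.3079; total = 4.2355.
Total variance with 7 standardized items is 7, so the solution explains 4.2355/7 = 0.6051 = 60.51%.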